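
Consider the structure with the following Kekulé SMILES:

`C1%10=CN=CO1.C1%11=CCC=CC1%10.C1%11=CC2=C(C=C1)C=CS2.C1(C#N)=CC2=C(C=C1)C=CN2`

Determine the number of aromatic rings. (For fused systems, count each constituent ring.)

The SMILES encodes a five-membered ring with an oxygen at position 1 and a nitrogen at position 3 (in a C=N bond), with two double bonds; a six-membered carbon ring with two isolated C=C double bonds and two sp³ carbons; a six-membered carbon ring with three alternating C=C double bonds, fused to a five-membered ring containing one sulfur and two C=C double bonds; a six-membered carbon ring with three alternating C=C double bonds, fused to a five-membered ring containing one N–H nitrogen and two C=C double bonds.
The 5-membered ring with one oxygen and one =N– has a continuous p-orbital overlap around the ring; 2 ring double bonds (4 π electrons) plus a heteroatom lone pair (2) give 6 π electrons. 6 = 4(1)+2, so it is aromatic (oxazole).
The 6-membered ring has two sp³ carbons, so it is not fully conjugated — not aromatic (1,4-cyclohexadiene).
The fused 6/5-membered bicyclic (with one sulfur) is a single π system with 9 sp² atoms and 10 π electrons from ring double bonds plus a heteroatom lone pair. 10 = 4(2)+2, so the system is aromatic and both rings count as aromatic (benzothiophene).
The fused 6/5-membered bicyclic (with one N–H) is a single π system with 9 sp² atoms and 10 π electrons from ring double bonds plus a heteroatom lone pair. 10 = 4(2)+2, so the system is aromatic and both rings count as aromatic (indole).
5 of the 6 rings are aromatic. Total: 5.

5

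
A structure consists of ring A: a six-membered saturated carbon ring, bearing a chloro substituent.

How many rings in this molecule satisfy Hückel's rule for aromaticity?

Ring A has only sp³ atoms, so it is not fully conjugated — not aromatic (cyclohexane).

0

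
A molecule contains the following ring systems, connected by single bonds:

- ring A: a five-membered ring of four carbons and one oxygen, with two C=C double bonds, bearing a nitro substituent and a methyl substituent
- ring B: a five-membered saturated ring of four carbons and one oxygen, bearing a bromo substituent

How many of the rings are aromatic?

1

Ring A has a continuous p-orbital overlap around the ring; 2 ring double bonds (4 π electrons) plus a heteroatom lone pair (2) give 6 π electrons. Since 6 = 4n+2 (n=1), ring A is aromatic (furan).
Ring B has only sp³ atoms, so it is not fully conjugated — not aromatic (tetrahydrofuran).
Aromatic: A. Total: 1.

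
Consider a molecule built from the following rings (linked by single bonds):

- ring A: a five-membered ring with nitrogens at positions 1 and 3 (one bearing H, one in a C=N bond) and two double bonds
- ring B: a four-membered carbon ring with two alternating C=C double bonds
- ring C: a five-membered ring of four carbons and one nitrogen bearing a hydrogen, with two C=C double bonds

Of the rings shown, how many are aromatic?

Ring A is planar and fully conjugated; 2 ring double bonds (4 π electrons) plus a heteroatom lone pair (2) give 6 π electrons. 6 = 4(1)+2, so ring A is aromatic (imidazole).
Ring B has only sp² ring atoms; a planar conformation would have a fully conjugated π system of 4 electrons. But 4 = 4(1), which is 4n not 4n+2, so ring B is not aromatic (cyclobutadiene) — cyclobutadiene is antiaromatic and distorts to a rectangle.
Ring C is planar and fully conjugated; 2 ring double bonds (4 π electrons) plus a heteroatom lone pair (2) give 6 π electrons. That satisfies 4n+2 with n=1, so ring C is aromatic (pyrrole).
Aromatic: A, C. Total: 2.

2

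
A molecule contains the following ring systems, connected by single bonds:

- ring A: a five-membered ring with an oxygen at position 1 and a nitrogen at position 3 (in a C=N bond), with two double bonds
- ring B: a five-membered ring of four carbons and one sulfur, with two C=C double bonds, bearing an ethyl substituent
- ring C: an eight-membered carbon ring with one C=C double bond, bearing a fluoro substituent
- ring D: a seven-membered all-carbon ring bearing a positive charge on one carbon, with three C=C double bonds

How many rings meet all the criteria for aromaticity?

3

Ring A has a continuous p-orbital overlap around the ring; 2 ring double bonds (4 π electrons) plus a heteroatom lone pair (2) give 6 π electrons. Since 6 = 4n+2 (n=1), ring A is aromatic (oxazole).
Ring B has a continuous p-orbital overlap around the ring; 2 ring double bonds (4 π electrons) plus a heteroatom lone pair (2) give 6 π electrons. 6 = 4(1)+2, so ring B is aromatic (thiophene).
Ring C has six sp³ carbons, so it is not fully conjugated — not aromatic (cyclooctene).
Ring D is planar and fully conjugated; 3 ring double bonds (6 π electrons) plus the carbocation's empty p orbital (0, but keeps the ring conjugated) give 6 π electrons. Since 6 = 4n+2 (n=1), ring D is aromatic (tropylium cation).
Aromatic: A, B, D. Total: 3.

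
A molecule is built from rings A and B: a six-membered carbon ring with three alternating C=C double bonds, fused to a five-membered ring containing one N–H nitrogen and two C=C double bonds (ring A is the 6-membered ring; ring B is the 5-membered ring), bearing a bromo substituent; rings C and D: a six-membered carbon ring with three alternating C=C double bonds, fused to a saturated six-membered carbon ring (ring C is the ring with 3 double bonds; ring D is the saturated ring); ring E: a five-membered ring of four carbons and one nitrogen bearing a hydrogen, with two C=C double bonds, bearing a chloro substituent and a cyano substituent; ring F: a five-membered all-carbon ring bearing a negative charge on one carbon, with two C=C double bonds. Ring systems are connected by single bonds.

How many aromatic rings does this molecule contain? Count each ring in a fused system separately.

Rings A and B form a fused bicyclic system (with one N–H) with 9 sp² atoms and 10 π electrons from ring double bonds plus a heteroatom lone pair. 10 = 4(2)+2, so the system is aromatic and both rings count as aromatic (indole).
Ring C is fully conjugated (every ring atom contributes a p orbital); 3 ring double bonds give 6 π electrons. That satisfies 4n+2 with n=1, so ring C is aromatic (benzene ring).
Ring D has four sp³ carbons, so it is not fully conjugated — not aromatic (cyclohexane ring).
Ring E is planar and fully conjugated; 2 ring double bonds (4 π electrons) plus a heteroatom lone pair (2) give 6 π electrons. Since 6 = 4n+2 (n=1), ring E is aromatic (pyrrole).
Ring F is fully conjugated (every ring atom contributes a p orbital); 2 ring double bonds (4 π electrons) plus the carbanion lone pair (2) give 6 π electrons. Since 6 = 4n+2 (n=1), ring F is aromatic (cyclopentadienyl anion).
Aromatic: A, B, C, E, F. Total: 5.

5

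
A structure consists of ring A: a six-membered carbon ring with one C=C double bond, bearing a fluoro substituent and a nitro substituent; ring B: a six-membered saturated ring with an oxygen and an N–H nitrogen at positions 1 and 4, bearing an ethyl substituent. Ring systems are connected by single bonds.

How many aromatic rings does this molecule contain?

Ring A has four sp³ carbons, so it is not fully conjugated — not aromatic (cyclohexene).
Ring B has only sp³ atoms, so it is not fully conjugated — not aromatic (morpholine).
No ring is aromatic. Total: 0.

0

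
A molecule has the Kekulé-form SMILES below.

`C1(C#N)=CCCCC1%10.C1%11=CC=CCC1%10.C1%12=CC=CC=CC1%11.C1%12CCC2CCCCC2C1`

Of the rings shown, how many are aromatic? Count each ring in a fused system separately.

The SMILES encodes a six-membered carbon ring with one C=C double bond; a six-membered carbon ring with two conjugated C=C double bonds and two sp³ carbons; a seven-membered carbon ring with three C=C double bonds and one sp³ carbon; two fused six-membered saturated carbon rings.
The 6-membered ring has four sp³ carbons, so it is not fully conjugated — not aromatic (cyclohexene).
The second 6-membered ring has two sp³ carbons, so it is not fully conjugated — not aromatic (1,3-cyclohexadiene).
The 7-membered ring has one sp³ carbon, so it is not fully conjugated — not aromatic (cycloheptatriene).
The third 6-membered ring has only sp³ atoms, so it is not fully conjugated — not aromatic (cyclohexane ring).
The fourth 6-membered ring has only sp³ atoms, so it is not fully conjugated — not aromatic (cyclohexane ring).
None of the rings are aromatic. Total: 0.

0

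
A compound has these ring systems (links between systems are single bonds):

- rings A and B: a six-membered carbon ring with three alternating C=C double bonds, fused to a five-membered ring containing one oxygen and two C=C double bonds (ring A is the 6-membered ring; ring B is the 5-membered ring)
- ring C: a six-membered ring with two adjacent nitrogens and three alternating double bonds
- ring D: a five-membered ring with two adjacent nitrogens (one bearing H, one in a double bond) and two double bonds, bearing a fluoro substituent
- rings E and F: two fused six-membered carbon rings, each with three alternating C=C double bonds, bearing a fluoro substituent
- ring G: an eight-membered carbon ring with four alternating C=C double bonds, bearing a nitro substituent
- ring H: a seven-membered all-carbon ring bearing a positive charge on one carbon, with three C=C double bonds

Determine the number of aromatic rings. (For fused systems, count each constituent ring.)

7

Rings A and B form a fused bicyclic system (with one oxygen) with 9 sp² atoms and 10 π electrons from ring double bonds plus a heteroatom lone pair. 10 = 4(2)+2, so the system is aromatic and both rings count as aromatic (benzofuran).
Ring C has a continuous p-orbital overlap around the ring; 3 ring double bonds give 6 π electrons. 6 = 4(1)+2, so ring C is aromatic (pyridazine).
Ring D has a continuous p-orbital overlap around the ring; 2 ring double bonds (4 π electrons) plus a heteroatom lone pair (2) give 6 π electrons. Since 6 = 4n+2 (n=1), ring D is aromatic (pyrazole).
Rings E and F form a fused bicyclic system with 10 sp² atoms and 10 π electrons from ring double bonds. 10 = 4(2)+2, so the system is aromatic and both rings count as aromatic (naphthalene).
Ring G has only sp² ring atoms; a planar conformation would have a fully conjugated π system of 8 electrons. But 8 = 4(2), which is 4n not 4n+2, so ring G is not aromatic (cyclooctatetraene) — cyclooctatetraene distorts into a non-planar tub to avoid antiaromaticity.
Ring H has a continuous p-orbital overlap around the ring; 3 ring double bonds (6 π electrons) plus the carbocation's empty p orbital (0, but keeps the ring conjugated) give 6 π electrons. Since 6 = 4n+2 (n=1), ring H is aromatic (tropylium cation).
Aromatic: A, B, C, D, E, F, H. Total: 7.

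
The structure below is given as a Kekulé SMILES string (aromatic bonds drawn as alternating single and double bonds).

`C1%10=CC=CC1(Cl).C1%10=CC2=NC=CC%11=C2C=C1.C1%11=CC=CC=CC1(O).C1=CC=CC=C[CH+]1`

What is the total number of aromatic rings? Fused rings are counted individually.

3

The SMILES encodes a five-membered carbon ring with two conjugated C=C double bonds and one sp³ carbon; two fused six-membered rings, each with three alternating double bonds; one ring is all carbon and the other has one ring nitrogen; a seven-membered carbon ring with three C=C double bonds and one sp³ carbon; a seven-membered all-carbon ring bearing a positive charge on one carbon, with three C=C double bonds.
The 5-membered ring has one sp³ carbon, so it is not fully conjugated — not aromatic (cyclopentadiene).
The fused 6/6-membered bicyclic (with one nitrogen) is a single π system with 10 sp² atoms and 10 π electrons from ring double bonds. 10 = 4(2)+2, so the system is aromatic and both rings count as aromatic (quinoline).
The 7-membered ring has one sp³ carbon, so it is not fully conjugated — not aromatic (cycloheptatriene).
The second 7-membered ring is planar and fully conjugated; 3 ring double bonds (6 π electrons) plus the carbocation's empty p orbital (0, but keeps the ring conjugated) give 6 π electrons. That satisfies 4n+2 with n=1, so it is aromatic (tropylium cation).
3 of the 5 rings are aromatic. Total: 3.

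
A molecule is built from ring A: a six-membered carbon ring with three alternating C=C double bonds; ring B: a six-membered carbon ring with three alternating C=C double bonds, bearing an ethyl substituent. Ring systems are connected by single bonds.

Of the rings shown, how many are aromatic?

Ring A is fully conjugated (every ring atom contributes a p orbital); 3 ring double bonds give 6 π electrons. 6 = 4(1)+2, so ring A is aromatic (benzene).
Ring B has a continuous p-orbital overlap around the ring; 3 ring double bonds give 6 π electrons. 6 = 4(1)+2, so ring B is aromatic (benzene).
Aromatic: A, B. Total: 2.

2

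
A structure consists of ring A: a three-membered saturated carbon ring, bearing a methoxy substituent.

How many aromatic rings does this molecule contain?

Ring A has only sp³ atoms, so it is not fully conjugated — not aromatic (cyclopropane).

0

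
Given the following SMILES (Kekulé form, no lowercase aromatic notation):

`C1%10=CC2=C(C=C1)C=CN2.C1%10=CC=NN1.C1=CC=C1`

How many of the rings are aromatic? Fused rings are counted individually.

3

The SMILES encodes a six-membered carbon ring with three alternating C=C double bonds, fused to a five-membered ring containing one N–H nitrogen and two C=C double bonds; a five-membered ring with two adjacent nitrogens (one bearing H, one in a double bond) and two double bonds; a four-membered carbon ring with two alternating C=C double bonds.
The fused 6/5-membered bicyclic (with one N–H) is a single π system with 9 sp² atoms and 10 π electrons from ring double bonds plus a heteroatom lone pair. 10 = 4(2)+2, so the system is aromatic and both rings count as aromatic (indole).
The 5-membered ring with two adjacent nitrogens (one N–H, one =N–) is planar and fully conjugated; 2 ring double bonds (4 π electrons) plus a heteroatom lone pair (2) give 6 π electrons. That satisfies 4n+2 with n=1, so it is aromatic (pyrazole).
The 4-membered ring has only sp² ring atoms; a planar conformation would have a fully conjugated π system of 4 electrons. But 4 = 4(1), which is 4n not 4n+2, so it is not aromatic (cyclobutadiene) — cyclobutadiene is antiaromatic and distorts to a rectangle.
3 of the 4 rings are aromatic. Total: 3.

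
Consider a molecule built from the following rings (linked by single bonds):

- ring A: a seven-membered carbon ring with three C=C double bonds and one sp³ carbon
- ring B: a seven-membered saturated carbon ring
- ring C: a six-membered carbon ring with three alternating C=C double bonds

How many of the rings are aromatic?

Ring A has one sp³ carbon, so it is not fully conjugated — not aromatic (cycloheptatriene).
Ring B has only sp³ atoms, so it is not fully conjugated — not aromatic (cycloheptane).
Ring C is fully conjugated (every ring atom contributes a p orbital); 3 ring double bonds give 6 π electrons. Since 6 = 4n+2 (n=1), ring C is aromatic (benzene).
Aromatic: C. Total: 1.

1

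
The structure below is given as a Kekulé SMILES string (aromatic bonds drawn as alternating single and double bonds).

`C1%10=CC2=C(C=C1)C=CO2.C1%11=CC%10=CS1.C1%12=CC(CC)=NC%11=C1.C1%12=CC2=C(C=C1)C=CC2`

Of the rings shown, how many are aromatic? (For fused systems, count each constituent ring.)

The SMILES encodes a six-membered carbon ring with three alternating C=C double bonds, fused to a five-membered ring containing one oxygen and two C=C double bonds; a five-membered ring of four carbons and one sulfur, with two C=C double bonds; a six-membered ring of five carbons and one nitrogen with three alternating double bonds; a six-membered carbon ring with three alternating C=C double bonds, fused to a five-membered carbon ring containing one C=C double bond and one sp³ carbon.
The fused 6/5-membered bicyclic (with one oxygen) is a single π system with 9 sp² atoms and 10 π electrons from ring double bonds plus a heteroatom lone pair. 10 = 4(2)+2, so the system is aromatic and both rings count as aromatic (benzofuran).
The 5-membered ring with one sulfur is fully conjugated (every ring atom contributes a p orbital); 2 ring double bonds (4 π electrons) plus a heteroatom lone pair (2) give 6 π electrons. 6 = 4(1)+2, so it is aromatic (thiophene).
The 6-membered ring with one nitrogen is fully conjugated (every ring atom contributes a p orbital); 3 ring double bonds give 6 π electrons. Since 6 = 4n+2 (n=1), it is aromatic (pyridine).
The 6-membered ring is fully conjugated (every ring atom contributes a p orbital); 3 ring double bonds give 6 π electrons. Since 6 = 4n+2 (n=1), it is aromatic (benzene ring).
The 5-membered ring has one sp³ carbon, so it is not fully conjugated — not aromatic (cyclopentene ring).
5 of the 6 rings are aromatic. Total: 5.

5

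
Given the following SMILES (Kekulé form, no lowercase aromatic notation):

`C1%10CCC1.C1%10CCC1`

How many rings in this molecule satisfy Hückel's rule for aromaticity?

The SMILES encodes a four-membered saturated carbon ring; a four-membered saturated carbon ring.
The 4-membered ring has only sp³ atoms, so it is not fully conjugated — not aromatic (cyclobutane).
The second 4-membered ring has only sp³ atoms, so it is not fully conjugated — not aromatic (cyclobutane).
None of the rings are aromatic. Total: 0.

0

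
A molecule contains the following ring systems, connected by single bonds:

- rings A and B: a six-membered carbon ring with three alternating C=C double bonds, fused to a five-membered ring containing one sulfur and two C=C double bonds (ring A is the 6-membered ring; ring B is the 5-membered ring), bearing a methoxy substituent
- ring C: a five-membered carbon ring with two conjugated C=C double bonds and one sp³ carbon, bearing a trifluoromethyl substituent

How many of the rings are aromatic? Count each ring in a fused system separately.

2

Rings A and B form a fused bicyclic system (with one sulfur) with 9 sp² atoms and 10 π electrons from ring double bonds plus a heteroatom lone pair. 10 = 4(2)+2, so the system is aromatic and both rings count as aromatic (benzothiophene).
Ring C has one sp³ carbon, so it is not fully conjugated — not aromatic (cyclopentadiene).
Aromatic: A, B. Total: 2.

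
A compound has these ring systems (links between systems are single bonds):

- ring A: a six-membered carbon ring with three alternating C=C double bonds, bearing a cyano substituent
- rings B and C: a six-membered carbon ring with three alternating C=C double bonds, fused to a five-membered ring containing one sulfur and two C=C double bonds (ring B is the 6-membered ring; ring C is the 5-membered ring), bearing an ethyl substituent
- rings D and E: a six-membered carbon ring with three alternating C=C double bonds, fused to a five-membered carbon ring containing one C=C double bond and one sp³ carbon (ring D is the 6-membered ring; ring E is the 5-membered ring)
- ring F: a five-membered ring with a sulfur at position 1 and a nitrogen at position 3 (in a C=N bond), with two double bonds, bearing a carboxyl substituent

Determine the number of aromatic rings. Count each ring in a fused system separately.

Ring A has a continuous p-orbital overlap around the ring; 3 ring double bonds give 6 π electrons. That satisfies 4n+2 with n=1, so ring A is aromatic (benzene).
Rings B and C form a fused bicyclic system (with one sulfur) with 9 sp² atoms and 10 π electrons from ring double bonds plus a heteroatom lone pair. 10 = 4(2)+2, so the system is aromatic and both rings count as aromatic (benzothiophene).
Ring D is planar and fully conjugated; 3 ring double bonds give 6 π electrons. Since 6 = 4n+2 (n=1), ring D is aromatic (benzene ring).
Ring E has one sp³ carbon, so it is not fully conjugated — not aromatic (cyclopentene ring).
Ring F is fully conjugated (every ring atom contributes a p orbital); 2 ring double bonds (4 π electrons) plus a heteroatom lone pair (2) give 6 π electrons. That satisfies 4n+2 with n=1, so ring F is aromatic (thiazole).
Aromatic: A, B, C, D, F. Total: 5.

5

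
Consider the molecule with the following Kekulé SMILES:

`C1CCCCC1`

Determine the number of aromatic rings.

0

The SMILES encodes a six-membered saturated carbon ring.
The 6-membered ring has only sp³ atoms, so it is not fully conjugated — not aromatic (cyclohexane).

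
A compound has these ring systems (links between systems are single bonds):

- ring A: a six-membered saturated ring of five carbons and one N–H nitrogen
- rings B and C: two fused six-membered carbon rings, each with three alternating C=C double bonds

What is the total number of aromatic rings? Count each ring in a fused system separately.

Ring A has only sp³ atoms, so it is not fully conjugated — not aromatic (piperidine).
Rings B and C form a fused bicyclic system with 10 sp² atoms and 10 π electrons from ring double bonds. 10 = 4(2)+2, so the system is aromatic and both rings count as aromatic (naphthalene).
Aromatic: B, C. Total: 2.

2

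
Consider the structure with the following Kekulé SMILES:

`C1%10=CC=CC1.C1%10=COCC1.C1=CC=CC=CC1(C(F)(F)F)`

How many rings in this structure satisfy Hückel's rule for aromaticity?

The SMILES encodes a five-membered carbon ring with two conjugated C=C double bonds and one sp³ carbon; a five-membered ring of four carbons and one oxygen, with one C=C double bond and two sp³ carbons; a seven-membered carbon ring with three C=C double bonds and one sp³ carbon.
The 5-membered ring has one sp³ carbon, so it is not fully conjugated — not aromatic (cyclopentadiene).
The 5-membered ring with one oxygen has two sp³ carbons, so it is not fully conjugated — not aromatic (2,3-dihydrofuran).
The 7-membered ring has one sp³ carbon, so it is not fully conjugated — not aromatic (cycloheptatriene).
None of the rings are aromatic. Total: 0.

0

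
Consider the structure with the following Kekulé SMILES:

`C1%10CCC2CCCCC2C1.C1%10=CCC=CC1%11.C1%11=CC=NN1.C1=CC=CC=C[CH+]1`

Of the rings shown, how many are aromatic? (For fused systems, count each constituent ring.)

2

The SMILES encodes two fused six-membered saturated carbon rings; a six-membered carbon ring with two isolated C=C double bonds and two sp³ carbons; a five-membered ring with two adjacent nitrogens (one bearing H, one in a double bond) and two double bonds; a seven-membered all-carbon ring bearing a positive charge on one carbon, with three C=C double bonds.
The 6-membered ring has only sp³ atoms, so it is not fully conjugated — not aromatic (cyclohexane ring).
The second 6-membered ring has only sp³ atoms, so it is not fully conjugated — not aromatic (cyclohexane ring).
The third 6-membered ring has two sp³ carbons, so it is not fully conjugated — not aromatic (1,4-cyclohexadiene).
The 5-membered ring with two adjacent nitrogens (one N–H, one =N–) has a continuous p-orbital overlap around the ring; 2 ring double bonds (4 π electrons) plus a heteroatom lone pair (2) give 6 π electrons. That satisfies 4n+2 with n=1, so it is aromatic (pyrazole).
The 7-membered ring has a continuous p-orbital overlap around the ring; 3 ring double bonds (6 π electrons) plus the carbocation's empty p orbital (0, but keeps the ring conjugated) give 6 π electrons. That satisfies 4n+2 with n=1, so it is aromatic (tropylium cation).
2 of the 5 rings are aromatic. Total: 2.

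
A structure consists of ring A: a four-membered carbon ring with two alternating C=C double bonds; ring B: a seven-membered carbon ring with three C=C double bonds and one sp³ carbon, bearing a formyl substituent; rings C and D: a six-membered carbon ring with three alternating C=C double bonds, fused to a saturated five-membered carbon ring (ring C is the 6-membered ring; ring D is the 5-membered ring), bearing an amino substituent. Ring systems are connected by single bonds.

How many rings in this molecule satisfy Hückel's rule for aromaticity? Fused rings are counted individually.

Ring A has only sp² ring atoms; a planar conformation would have a fully conjugated π system of 4 electrons. But 4 = 4(1), which is 4n not 4n+2, so ring A is not aromatic (cyclobutadiene) — cyclobutadiene is antiaromatic and distorts to a rectangle.
Ring B has one sp³ carbon, so it is not fully conjugated — not aromatic (cycloheptatriene).
Ring C is planar and fully conjugated; 3 ring double bonds give 6 π electrons. Since 6 = 4n+2 (n=1), ring C is aromatic (benzene ring).
Ring D has three sp³ carbons, so it is not fully conjugated — not aromatic (cyclopentane ring).
Aromatic: C. Total: 1.

1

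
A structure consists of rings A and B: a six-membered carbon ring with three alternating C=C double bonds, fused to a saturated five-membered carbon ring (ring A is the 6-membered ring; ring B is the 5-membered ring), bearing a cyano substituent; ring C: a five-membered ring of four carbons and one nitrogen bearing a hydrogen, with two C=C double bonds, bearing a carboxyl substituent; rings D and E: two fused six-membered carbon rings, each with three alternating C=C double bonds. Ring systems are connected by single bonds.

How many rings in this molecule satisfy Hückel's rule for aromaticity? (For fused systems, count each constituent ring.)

Ring A is planar and fully conjugated; 3 ring double bonds give 6 π electrons. 6 = 4(1)+2, so ring A is aromatic (benzene ring).
Ring B has three sp³ carbons, so it is not fully conjugated — not aromatic (cyclopentane ring).
Ring C has a continuous p-orbital overlap around the ring; 2 ring double bonds (4 π electrons) plus a heteroatom lone pair (2) give 6 π electrons. Since 6 = 4n+2 (n=1), ring C is aromatic (pyrrole).
Rings D and E form a fused bicyclic system with 10 sp² atoms and 10 π electrons from ring double bonds. 10 = 4(2)+2, so the system is aromatic and both rings count as aromatic (naphthalene).
Aromatic: A, C, D, E. Total: 4.

4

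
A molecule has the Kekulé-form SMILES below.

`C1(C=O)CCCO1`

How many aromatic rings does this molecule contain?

0

The SMILES encodes a five-membered saturated ring of four carbons and one oxygen.
The 5-membered ring with one oxygen has only sp³ atoms, so it is not fully conjugated — not aromatic (tetrahydrofuran).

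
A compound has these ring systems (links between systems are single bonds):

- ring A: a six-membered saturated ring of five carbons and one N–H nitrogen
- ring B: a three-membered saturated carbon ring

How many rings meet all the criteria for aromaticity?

0

Ring A has only sp³ atoms, so it is not fully conjugated — not aromatic (piperidine).
Ring B has only sp³ atoms, so it is not fully conjugated — not aromatic (cyclopropane).
No ring is aromatic. Total: 0.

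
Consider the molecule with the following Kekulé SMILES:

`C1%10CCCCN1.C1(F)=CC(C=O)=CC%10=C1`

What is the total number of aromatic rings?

The SMILES encodes a six-membered saturated ring of five carbons and one N–H nitrogen; a six-membered carbon ring with three alternating C=C double bonds.
The 6-membered ring with one N–H has only sp³ atoms, so it is not fully conjugated — not aromatic (piperidine).
The 6-membered ring is fully conjugated (every ring atom contributes a p orbital); 3 ring double bonds give 6 π electrons. That satisfies 4n+2 with n=1, so it is aromatic (benzene).
1 of the 2 rings is aromatic. Total: 1.

1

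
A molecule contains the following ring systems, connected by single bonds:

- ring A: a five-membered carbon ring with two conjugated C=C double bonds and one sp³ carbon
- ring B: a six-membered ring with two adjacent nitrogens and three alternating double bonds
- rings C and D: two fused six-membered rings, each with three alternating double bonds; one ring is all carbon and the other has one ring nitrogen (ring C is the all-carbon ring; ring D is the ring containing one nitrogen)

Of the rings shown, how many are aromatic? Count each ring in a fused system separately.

3

Ring A has one sp³ carbon, so it is not fully conjugated — not aromatic (cyclopentadiene).
Ring B is fully conjugated (every ring atom contributes a p orbital); 3 ring double bonds give 6 π electrons. 6 = 4(1)+2, so ring B is aromatic (pyridazine).
Rings C and D form a fused bicyclic system (with one nitrogen) with 10 sp² atoms and 10 π electrons from ring double bonds. 10 = 4(2)+2, so the system is aromatic and both rings count as aromatic (quinoline).
Aromatic: B, C, D. Total: 3.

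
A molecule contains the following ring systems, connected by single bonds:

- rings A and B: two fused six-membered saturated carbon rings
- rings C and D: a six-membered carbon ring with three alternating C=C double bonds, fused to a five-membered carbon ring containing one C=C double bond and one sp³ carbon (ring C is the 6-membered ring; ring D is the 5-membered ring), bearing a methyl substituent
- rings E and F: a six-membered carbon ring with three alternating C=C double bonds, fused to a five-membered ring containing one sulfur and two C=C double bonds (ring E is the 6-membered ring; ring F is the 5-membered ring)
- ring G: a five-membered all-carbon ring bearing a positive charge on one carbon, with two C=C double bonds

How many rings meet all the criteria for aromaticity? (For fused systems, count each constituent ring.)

Ring A has only sp³ atoms, so it is not fully conjugated — not aromatic (cyclohexane ring).
Ring B has only sp³ atoms, so it is not fully conjugated — not aromatic (cyclohexane ring).
Ring C has a continuous p-orbital overlap around the ring; 3 ring double bonds give 6 π electrons. 6 = 4(1)+2, so ring C is aromatic (benzene ring).
Ring D has one sp³ carbon, so it is not fully conjugated — not aromatic (cyclopentene ring).
Rings E and F form a fused bicyclic system (with one sulfur) with 9 sp² atoms and 10 π electrons from ring double bonds plus a heteroatom lone pair. 10 = 4(2)+2, so the system is aromatic and both rings count as aromatic (benzothiophene).
Ring G has only sp² ring atoms; a planar conformation would have a fully conjugated π system of 4 electrons. But 4 = 4(1), which is 4n not 4n+2, so ring G is not aromatic (cyclopentadienyl cation).
Aromatic: C, E, F. Total: 3.

3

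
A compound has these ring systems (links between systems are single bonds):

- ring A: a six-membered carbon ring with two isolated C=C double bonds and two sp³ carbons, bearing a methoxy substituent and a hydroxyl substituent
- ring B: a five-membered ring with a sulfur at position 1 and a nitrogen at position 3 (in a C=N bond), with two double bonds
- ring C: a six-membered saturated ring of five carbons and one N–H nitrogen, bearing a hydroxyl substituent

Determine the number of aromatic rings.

1

Ring A has two sp³ carbons, so it is not fully conjugated — not aromatic (1,4-cyclohexadiene).
Ring B is planar and fully conjugated; 2 ring double bonds (4 π electrons) plus a heteroatom lone pair (2) give 6 π electrons. Since 6 = 4n+2 (n=1), ring B is aromatic (thiazole).
Ring C has only sp³ atoms, so it is not fully conjugated — not aromatic (piperidine).
Aromatic: B. Total: 1.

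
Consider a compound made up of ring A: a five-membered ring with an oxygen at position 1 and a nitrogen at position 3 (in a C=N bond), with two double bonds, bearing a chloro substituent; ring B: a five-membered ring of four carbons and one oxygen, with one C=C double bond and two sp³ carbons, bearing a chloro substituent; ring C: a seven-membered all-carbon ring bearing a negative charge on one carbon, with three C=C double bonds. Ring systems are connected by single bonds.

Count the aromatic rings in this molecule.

Ring A is planar and fully conjugated; 2 ring double bonds (4 π electrons) plus a heteroatom lone pair (2) give 6 π electrons. Since 6 = 4n+2 (n=1), ring A is aromatic (oxazole).
Ring B has two sp³ carbons, so it is not fully conjugated — not aromatic (2,3-dihydrofuran).
Ring C has only sp² ring atoms; a planar conformation would have a fully conjugated π system of 8 electrons. But 8 = 4(2), which is 4n not 4n+2, so ring C is not aromatic (cycloheptatrienyl anion).
Aromatic: A. Total: 1.

1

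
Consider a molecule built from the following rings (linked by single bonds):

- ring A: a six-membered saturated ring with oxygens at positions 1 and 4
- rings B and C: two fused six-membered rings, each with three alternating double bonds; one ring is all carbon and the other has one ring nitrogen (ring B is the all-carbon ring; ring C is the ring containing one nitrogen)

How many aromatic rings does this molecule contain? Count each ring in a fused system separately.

2

Ring A has only sp³ atoms, so it is not fully conjugated — not aromatic (1,4-dioxane).
Rings B and C form a fused bicyclic system (with one nitrogen) with 10 sp² atoms and 10 π electrons from ring double bonds. 10 = 4(2)+2, so the system is aromatic and both rings count as aromatic (quinoline).
Aromatic: B, C. Total: 2.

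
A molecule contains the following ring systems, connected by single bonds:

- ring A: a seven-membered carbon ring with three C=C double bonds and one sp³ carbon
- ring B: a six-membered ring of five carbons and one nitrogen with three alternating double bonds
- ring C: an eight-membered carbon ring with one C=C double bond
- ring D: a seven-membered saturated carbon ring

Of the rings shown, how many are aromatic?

1

Ring A has one sp³ carbon, so it is not fully conjugated — not aromatic (cycloheptatriene).
Ring B has a continuous p-orbital overlap around the ring; 3 ring double bonds give 6 π electrons. 6 = 4(1)+2, so ring B is aromatic (pyridine).
Ring C has six sp³ carbons, so it is not fully conjugated — not aromatic (cyclooctene).
Ring D has only sp³ atoms, so it is not fully conjugated — not aromatic (cycloheptane).
Aromatic: B. Total: 1.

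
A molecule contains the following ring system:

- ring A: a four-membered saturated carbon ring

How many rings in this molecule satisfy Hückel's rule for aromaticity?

Ring A has only sp³ atoms, so it is not fully conjugated — not aromatic (cyclobutane).

0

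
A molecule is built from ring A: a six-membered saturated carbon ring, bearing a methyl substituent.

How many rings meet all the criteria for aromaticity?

Ring A has only sp³ atoms, so it is not fully conjugated — not aromatic (cyclohexane).

0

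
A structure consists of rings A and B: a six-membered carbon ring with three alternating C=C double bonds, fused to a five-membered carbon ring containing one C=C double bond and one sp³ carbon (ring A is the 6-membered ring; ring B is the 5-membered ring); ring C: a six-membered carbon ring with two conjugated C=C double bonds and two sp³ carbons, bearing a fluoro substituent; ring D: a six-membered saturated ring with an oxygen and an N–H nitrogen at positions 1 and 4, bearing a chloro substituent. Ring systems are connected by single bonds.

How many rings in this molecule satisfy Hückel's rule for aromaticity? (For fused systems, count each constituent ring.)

Ring A is planar and fully conjugated; 3 ring double bonds give 6 π electrons. That satisfies 4n+2 with n=1, so ring A is aromatic (benzene ring).
Ring B has one sp³ carbon, so it is not fully conjugated — not aromatic (cyclopentene ring).
Ring C has two sp³ carbons, so it is not fully conjugated — not aromatic (1,3-cyclohexadiene).
Ring D has only sp³ atoms, so it is not fully conjugated — not aromatic (morpholine).
Aromatic: A. Total: 1.

1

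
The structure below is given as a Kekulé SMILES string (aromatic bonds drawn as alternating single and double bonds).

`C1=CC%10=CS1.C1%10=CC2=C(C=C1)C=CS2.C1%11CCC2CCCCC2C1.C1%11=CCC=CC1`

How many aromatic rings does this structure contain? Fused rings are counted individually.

The SMILES encodes a five-membered ring of four carbons and one sulfur, with two C=C double bonds; a six-membered carbon ring with three alternating C=C double bonds, fused to a five-membered ring containing one sulfur and two C=C double bonds; two fused six-membered saturated carbon rings; a six-membered carbon ring with two isolated C=C double bonds and two sp³ carbons.
The 5-membered ring with one sulfur is planar and fully conjugated; 2 ring double bonds (4 π electrons) plus a heteroatom lone pair (2) give 6 π electrons. Since 6 = 4n+2 (n=1), it is aromatic (thiophene).
The fused 6/5-membered bicyclic (with one sulfur) is a single π system with 9 sp² atoms and 10 π electrons from ring double bonds plus a heteroatom lone pair. 10 = 4(2)+2, so the system is aromatic and both rings count as aromatic (benzothiophene).
The 6-membered ring has only sp³ atoms, so it is not fully conjugated — not aromatic (cyclohexane ring).
The second 6-membered ring has only sp³ atoms, so it is not fully conjugated — not aromatic (cyclohexane ring).
The third 6-membered ring has two sp³ carbons, so it is not fully conjugated — not aromatic (1,4-cyclohexadiene).
3 of the 6 rings are aromatic. Total: 3.

3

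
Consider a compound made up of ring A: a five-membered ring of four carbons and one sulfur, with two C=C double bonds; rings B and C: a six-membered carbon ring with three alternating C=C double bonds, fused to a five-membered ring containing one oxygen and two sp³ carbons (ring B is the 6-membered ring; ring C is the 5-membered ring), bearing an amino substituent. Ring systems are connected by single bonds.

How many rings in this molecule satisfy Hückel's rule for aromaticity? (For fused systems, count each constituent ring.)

2

Ring A has a continuous p-orbital overlap around the ring; 2 ring double bonds (4 π electrons) plus a heteroatom lone pair (2) give 6 π electrons. That satisfies 4n+2 with n=1, so ring A is aromatic (thiophene).
Ring B has a continuous p-orbital overlap around the ring; 3 ring double bonds give 6 π electrons. That satisfies 4n+2 with n=1, so ring B is aromatic (benzene ring).
Ring C has two sp³ carbons, so it is not fully conjugated — not aromatic (oxolane ring).
Aromatic: A, B. Total: 2.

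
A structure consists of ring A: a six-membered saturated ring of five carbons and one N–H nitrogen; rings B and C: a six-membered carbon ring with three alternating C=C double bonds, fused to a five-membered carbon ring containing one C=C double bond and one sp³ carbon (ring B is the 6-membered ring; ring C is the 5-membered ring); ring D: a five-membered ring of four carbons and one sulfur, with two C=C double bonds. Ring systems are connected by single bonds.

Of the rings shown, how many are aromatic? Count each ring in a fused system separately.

Ring A has only sp³ atoms, so it is not fully conjugated — not aromatic (piperidine).
Ring B is fully conjugated (every ring atom contributes a p orbital); 3 ring double bonds give 6 π electrons. That satisfies 4n+2 with n=1, so ring B is aromatic (benzene ring).
Ring C has one sp³ carbon, so it is not fully conjugated — not aromatic (cyclopentene ring).
Ring D has a continuous p-orbital overlap around the ring; 2 ring double bonds (4 π electrons) plus a heteroatom lone pair (2) give 6 π electrons. That satisfies 4n+2 with n=1, so ring D is aromatic (thiophene).
Aromatic: B, D. Total: 2.

2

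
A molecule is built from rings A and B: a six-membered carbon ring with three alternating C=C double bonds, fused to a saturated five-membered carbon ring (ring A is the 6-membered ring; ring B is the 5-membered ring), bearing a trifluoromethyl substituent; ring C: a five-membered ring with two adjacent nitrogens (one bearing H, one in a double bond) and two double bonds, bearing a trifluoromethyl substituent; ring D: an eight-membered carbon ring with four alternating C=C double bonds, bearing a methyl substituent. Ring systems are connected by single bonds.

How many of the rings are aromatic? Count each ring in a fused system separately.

Ring A has a continuous p-orbital overlap around the ring; 3 ring double bonds give 6 π electrons. Since 6 = 4n+2 (n=1), ring A is aromatic (benzene ring).
Ring B has three sp³ carbons, so it is not fully conjugated — not aromatic (cyclopentane ring).
Ring C is planar and fully conjugated; 2 ring double bonds (4 π electrons) plus a heteroatom lone pair (2) give 6 π electrons. That satisfies 4n+2 with n=1, so ring C is aromatic (pyrazole).
Ring D has only sp² ring atoms; a planar conformation would have a fully conjugated π system of 8 electrons. But 8 = 4(2), which is 4n not 4n+2, so ring D is not aromatic (cyclooctatetraene) — cyclooctatetraene distorts into a non-planar tub to avoid antiaromaticity.
Aromatic: A, C. Total: 2.

2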